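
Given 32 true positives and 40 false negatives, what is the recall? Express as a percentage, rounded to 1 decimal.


Recall = TP / (TP + FN) * 100
= 32 / (32 + 40)
= 32 / 72
= 0.4444
= 44.4%

44.4


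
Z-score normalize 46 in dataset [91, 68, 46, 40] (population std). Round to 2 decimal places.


Mean = (91 + 68 + 46 + 40) / 4 = 61.25
Variance = sum((x_i - mean)^2) / n = 403.6875
Std = sqrt(403.6875) = 20.092
Z = (x - mean) / std
= (46 - 61.25) / 20.092
= -15.25 / 20.092
= -0.76

-0.76


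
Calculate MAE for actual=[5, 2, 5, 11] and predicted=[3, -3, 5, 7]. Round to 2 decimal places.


Absolute errors: [2, 5, 0, 4]
Sum of absolute errors = 11
MAE = 11 / 4 = 2.75

2.75


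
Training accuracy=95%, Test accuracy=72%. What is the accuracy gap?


Gap = train_accuracy - test_accuracy
= 95 - 72
= 23%
This large gap strongly indicates overfitting.

23


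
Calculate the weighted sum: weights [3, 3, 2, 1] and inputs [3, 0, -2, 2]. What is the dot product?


Element-wise products:
3 * 3 = 9
3 * 0 = 0
2 * -2 = -4
1 * 2 = 2
Sum = 9 + 0 + -4 + 2
= 7

7


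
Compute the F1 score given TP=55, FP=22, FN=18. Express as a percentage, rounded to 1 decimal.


Precision = TP / (TP + FP) = 55 / 77 = 0.7143
Recall = TP / (TP + FN) = 55 / 73 = 0.7534
F1 = 2 * P * R / (P + R)
= 2 * 0.7143 * 0.7534 / (0.7143 + 0.7534)
= 1.0763 / 1.4677
= 0.7333
As percentage: 73.3%

73.3


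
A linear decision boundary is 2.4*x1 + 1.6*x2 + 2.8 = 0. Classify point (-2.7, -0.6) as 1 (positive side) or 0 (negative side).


Compute 2.4 * -2.7 + 1.6 * -0.6 + 2.8
= -6.48 + -0.96 + 2.8
= -4.64
Since -4.64 < 0, the point is on the negative side.

0


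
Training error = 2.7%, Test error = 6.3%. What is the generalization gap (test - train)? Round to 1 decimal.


Generalization gap = test_error - train_error
= 6.3 - 2.7
= 3.6%
A moderate gap.

3.6


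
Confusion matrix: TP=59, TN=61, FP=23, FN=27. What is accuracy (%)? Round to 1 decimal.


Accuracy = (TP + TN) / (TP + TN + FP + FN) * 100
= (59 + 61) / (59 + 61 + 23 + 27)
= 120 / 170
= 0.7059
= 70.6%

70.6


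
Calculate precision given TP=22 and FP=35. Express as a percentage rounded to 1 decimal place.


Precision = TP / (TP + FP) * 100
= 22 / (22 + 35)
= 22 / 57
= 0.386
= 38.6%

38.6


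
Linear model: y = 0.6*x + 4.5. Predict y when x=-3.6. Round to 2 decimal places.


y = 0.6 * -3.6 + (4.5)
= -2.16 + (4.5)
= 2.34

2.34


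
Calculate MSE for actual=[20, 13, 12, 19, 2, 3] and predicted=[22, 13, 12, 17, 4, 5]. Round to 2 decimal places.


Differences: [-2, 0, 0, 2, -2, -2]
Squared errors: [4, 0, 0, 4, 4, 4]
Sum of squared errors = 16
MSE = 16 / 6 = 2.67

2.67


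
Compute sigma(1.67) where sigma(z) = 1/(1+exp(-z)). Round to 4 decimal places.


sigmoid(z) = 1 / (1 + exp(-z))
exp(-(1.67)) = exp(-1.67) = 0.1882
1 + 0.1882 = 1.1882
1 / 1.1882 = 0.8416

0.8416


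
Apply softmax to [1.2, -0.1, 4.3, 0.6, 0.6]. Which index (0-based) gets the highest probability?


Softmax is a monotonic transformation, so it preserves the argmax.
We need to find the index of the maximum logit.
Index 0: 1.2
Index 1: -0.1
Index 2: 4.3
Index 3: 0.6
Index 4: 0.6
Maximum logit = 4.3 at index 2

2


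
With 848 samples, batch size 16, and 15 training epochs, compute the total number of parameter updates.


Iterations per epoch = 848 / 16 = 53
Total updates = iterations_per_epoch * epochs
= 53 * 15
= 795

795


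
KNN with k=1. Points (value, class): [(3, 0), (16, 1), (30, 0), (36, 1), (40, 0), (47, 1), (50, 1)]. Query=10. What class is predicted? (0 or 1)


Distances from query 10:
Point 16 (class 1): distance = 6
K=1 nearest neighbors: classes = [1]
Votes for class 1: 1 / 1
Majority vote => class 1

1


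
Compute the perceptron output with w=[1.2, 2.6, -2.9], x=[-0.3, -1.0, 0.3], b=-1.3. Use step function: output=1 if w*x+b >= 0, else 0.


z = w . x + b
= 1.2*-0.3 + 2.6*-1.0 + -2.9*0.3 + -1.3
= -0.36 + -2.6 + -0.87 + -1.3
= -3.83 + -1.3
= -5.13
Since z = -5.13 < 0, output = 0

0


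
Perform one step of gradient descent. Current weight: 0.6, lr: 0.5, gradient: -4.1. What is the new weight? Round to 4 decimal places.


w_new = w_old - lr * gradient
= 0.6 - 0.5 * -4.1
= 0.6 - (-2.05)
= 2.6500

2.6500


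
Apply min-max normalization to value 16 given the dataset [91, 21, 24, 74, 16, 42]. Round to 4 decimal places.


Min = 16, Max = 91
Range = 91 - 16 = 75
Scaled = (x - min) / (max - min)
= (16 - 16) / 75
= 0 / 75
= 0.0000

0.0000


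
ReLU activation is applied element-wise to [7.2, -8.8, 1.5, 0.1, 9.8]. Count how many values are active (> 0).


ReLU(x) = max(0, x) for each element:
ReLU(7.2) = 7.2
ReLU(-8.8) = 0
ReLU(1.5) = 1.5
ReLU(0.1) = 0.1
ReLU(9.8) = 9.8
Active neurons (>0): 4

4


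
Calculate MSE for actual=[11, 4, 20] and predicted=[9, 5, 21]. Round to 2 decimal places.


Differences: [2, -1, -1]
Squared errors: [4, 1, 1]
Sum of squared errors = 6
MSE = 6 / 3 = 2.00

2.00


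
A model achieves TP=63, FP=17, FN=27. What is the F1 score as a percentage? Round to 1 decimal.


Precision = TP / (TP + FP) = 63 / 80 = 0.7875
Recall = TP / (TP + FN) = 63 / 90 = 0.7
F1 = 2 * P * R / (P + R)
= 2 * 0.7875 * 0.7 / (0.7875 + 0.7)
= 1.1025 / 1.4875
= 0.7412
As percentage: 74.1%

74.1


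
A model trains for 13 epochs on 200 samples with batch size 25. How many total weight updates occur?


Iterations per epoch = 200 / 25 = 8
Total updates = iterations_per_epoch * epochs
= 8 * 13
= 104

104


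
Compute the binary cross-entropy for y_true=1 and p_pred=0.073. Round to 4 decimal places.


For y=1: Loss = -log(p)
= -log(0.073)
= -(-2.6173)
= 2.6173

2.6173


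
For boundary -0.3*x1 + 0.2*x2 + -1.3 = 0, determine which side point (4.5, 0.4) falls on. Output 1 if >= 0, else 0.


Compute -0.3 * 4.5 + 0.2 * 0.4 + -1.3
= -1.35 + 0.08 + -1.3
= -2.57
Since -2.57 < 0, the point is on the negative side.

0


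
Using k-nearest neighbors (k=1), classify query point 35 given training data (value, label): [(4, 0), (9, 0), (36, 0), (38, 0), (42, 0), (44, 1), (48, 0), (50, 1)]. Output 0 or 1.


Distances from query 35:
Point 36 (class 0): distance = 1
K=1 nearest neighbors: classes = [0]
Votes for class 1: 0 / 1
Majority vote => class 0

0


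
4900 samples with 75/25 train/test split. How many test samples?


Train samples = 4900 * 75% = 3675
Test samples = 4900 - 3675
= 1225

1225


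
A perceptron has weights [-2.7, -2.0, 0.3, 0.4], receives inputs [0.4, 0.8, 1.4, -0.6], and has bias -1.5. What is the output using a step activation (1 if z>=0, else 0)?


z = w . x + b
= -2.7*0.4 + -2.0*0.8 + 0.3*1.4 + 0.4*-0.6 + -1.5
= -1.08 + -1.6 + 0.42 + -0.24 + -1.5
= -2.5 + -1.5
= -4.0
Since z = -4.0 < 0, output = 0

0


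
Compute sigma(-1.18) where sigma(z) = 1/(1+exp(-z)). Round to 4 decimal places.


sigmoid(z) = 1 / (1 + exp(-z))
exp(-(-1.18)) = exp(1.18) = 3.2544
1 + 3.2544 = 4.2544
1 / 4.2544 = 0.2351

0.2351


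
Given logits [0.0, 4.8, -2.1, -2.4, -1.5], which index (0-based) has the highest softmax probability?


Softmax is a monotonic transformation, so it preserves the argmax.
We need to find the index of the maximum logit.
Index 0: 0.0
Index 1: 4.8
Index 2: -2.1
Index 3: -2.4
Index 4: -1.5
Maximum logit = 4.8 at index 1

1


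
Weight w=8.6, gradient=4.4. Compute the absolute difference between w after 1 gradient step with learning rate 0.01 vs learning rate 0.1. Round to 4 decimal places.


With lr=0.01: w_new = 8.6 - 0.01 * 4.4 = 8.556
With lr=0.1: w_new = 8.6 - 0.1 * 4.4 = 8.16
Absolute difference = |8.556 - 8.16|
= 0.3960

0.3960


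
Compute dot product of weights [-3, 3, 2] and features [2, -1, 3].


Element-wise products:
-3 * 2 = -6
3 * -1 = -3
2 * 3 = 6
Sum = -6 + -3 + 6
= -3

-3


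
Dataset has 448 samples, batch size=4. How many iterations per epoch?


Iterations per epoch = dataset_size / batch_size
= 448 / 4
= 112

112


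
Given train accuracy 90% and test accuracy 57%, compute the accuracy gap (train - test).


Gap = train_accuracy - test_accuracy
= 90 - 57
= 33%
This large gap strongly indicates overfitting.

33


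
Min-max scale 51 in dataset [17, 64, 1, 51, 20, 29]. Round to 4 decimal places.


Min = 1, Max = 64
Range = 64 - 1 = 63
Scaled = (x - min) / (max - min)
= (51 - 1) / 63
= 50 / 63
= 0.7937

0.7937


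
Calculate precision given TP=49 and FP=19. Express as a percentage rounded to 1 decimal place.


Precision = TP / (TP + FP) * 100
= 49 / (49 + 19)
= 49 / 68
= 0.7206
= 72.1%

72.1


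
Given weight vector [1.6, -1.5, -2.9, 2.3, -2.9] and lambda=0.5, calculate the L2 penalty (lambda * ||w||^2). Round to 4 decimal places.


Squaring each weight:
1.6^2 = 2.56
(-1.5)^2 = 2.25
(-2.9)^2 = 8.41
2.3^2 = 5.29
(-2.9)^2 = 8.41
Sum of squares = 26.92
Penalty = 0.5 * 26.92 = 13.4600

13.4600


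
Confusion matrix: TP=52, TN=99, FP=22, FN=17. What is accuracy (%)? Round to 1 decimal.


Accuracy = (TP + TN) / (TP + TN + FP + FN) * 100
= (52 + 99) / (52 + 99 + 22 + 17)
= 151 / 190
= 0.7947
= 79.5%

79.5


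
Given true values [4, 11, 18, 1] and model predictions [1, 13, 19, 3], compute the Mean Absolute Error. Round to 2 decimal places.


Absolute errors: [3, 2, 1, 2]
Sum of absolute errors = 8
MAE = 8 / 4 = 2.00

2.00


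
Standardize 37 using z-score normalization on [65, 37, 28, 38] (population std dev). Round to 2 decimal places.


Mean = (65 + 37 + 28 + 38) / 4 = 42.0
Variance = sum((x_i - mean)^2) / n = 191.5
Std = sqrt(191.5) = 13.8384
Z = (x - mean) / std
= (37 - 42.0) / 13.8384
= -5.0 / 13.8384
= -0.36

-0.36


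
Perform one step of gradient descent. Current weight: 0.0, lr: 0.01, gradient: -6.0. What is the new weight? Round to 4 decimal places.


w_new = w_old - lr * gradient
= 0.0 - 0.01 * -6.0
= 0.0 - (-0.06)
= 0.0600

0.0600


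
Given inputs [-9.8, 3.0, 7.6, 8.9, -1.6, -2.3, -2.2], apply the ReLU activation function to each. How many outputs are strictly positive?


ReLU(x) = max(0, x) for each element:
ReLU(-9.8) = 0
ReLU(3.0) = 3.0
ReLU(7.6) = 7.6
ReLU(8.9) = 8.9
ReLU(-1.6) = 0
ReLU(-2.3) = 0
ReLU(-2.2) = 0
Active neurons (>0): 3

3


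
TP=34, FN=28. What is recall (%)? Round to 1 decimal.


Recall = TP / (TP + FN) * 100
= 34 / (34 + 28)
= 34 / 62
= 0.5484
= 54.8%

54.8


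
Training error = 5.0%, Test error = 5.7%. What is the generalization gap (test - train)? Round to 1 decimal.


Generalization gap = test_error - train_error
= 5.7 - 5.0
= 0.7%
A small gap suggests good generalization.

0.7


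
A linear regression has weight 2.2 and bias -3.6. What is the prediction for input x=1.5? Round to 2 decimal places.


y = 2.2 * 1.5 + (-3.6)
= 3.3 + (-3.6)
= -0.30

-0.30


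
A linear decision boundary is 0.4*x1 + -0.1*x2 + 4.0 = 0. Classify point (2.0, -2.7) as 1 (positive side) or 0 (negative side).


Compute 0.4 * 2.0 + -0.1 * -2.7 + 4.0
= 0.8 + 0.27 + 4.0
= 5.07
Since 5.07 >= 0, the point is on the positive side.

1


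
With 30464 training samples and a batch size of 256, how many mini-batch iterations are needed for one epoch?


Iterations per epoch = dataset_size / batch_size
= 30464 / 256
= 119

119


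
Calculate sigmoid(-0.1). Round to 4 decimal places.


sigmoid(z) = 1 / (1 + exp(-z))
exp(-(-0.1)) = exp(0.1) = 1.1052
1 + 1.1052 = 2.1052
1 / 2.1052 = 0.4750

0.4750


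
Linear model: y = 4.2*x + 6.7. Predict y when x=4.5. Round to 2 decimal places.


y = 4.2 * 4.5 + (6.7)
= 18.9 + (6.7)
= 25.60

25.60


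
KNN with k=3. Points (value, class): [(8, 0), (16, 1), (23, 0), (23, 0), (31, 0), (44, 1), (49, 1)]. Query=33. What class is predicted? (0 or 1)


Distances from query 33:
Point 31 (class 0): distance = 2
Point 23 (class 0): distance = 10
Point 23 (class 0): distance = 10
K=3 nearest neighbors: classes = [0, 0, 0]
Votes for class 1: 0 / 3
Majority vote => class 0

0


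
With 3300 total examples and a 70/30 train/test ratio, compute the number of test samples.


Train samples = 3300 * 70% = 2310
Test samples = 3300 - 2310
= 990

990


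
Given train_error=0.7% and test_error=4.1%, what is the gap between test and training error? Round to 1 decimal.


Generalization gap = test_error - train_error
= 4.1 - 0.7
= 3.4%
A moderate gap.

3.4


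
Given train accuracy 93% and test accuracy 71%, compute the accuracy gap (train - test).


Gap = train_accuracy - test_accuracy
= 93 - 71
= 22%
This large gap strongly indicates overfitting.

22


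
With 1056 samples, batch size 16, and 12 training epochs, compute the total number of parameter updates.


Iterations per epoch = 1056 / 16 = 66
Total updates = iterations_per_epoch * epochs
= 66 * 12
= 792

792


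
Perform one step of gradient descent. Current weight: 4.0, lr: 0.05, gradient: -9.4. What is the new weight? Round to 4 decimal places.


w_new = w_old - lr * gradient
= 4.0 - 0.05 * -9.4
= 4.0 - (-0.47)
= 4.4700

4.4700


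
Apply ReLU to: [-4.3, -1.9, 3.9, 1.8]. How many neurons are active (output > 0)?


ReLU(x) = max(0, x) for each element:
ReLU(-4.3) = 0
ReLU(-1.9) = 0
ReLU(3.9) = 3.9
ReLU(1.8) = 1.8
Active neurons (>0): 2

2


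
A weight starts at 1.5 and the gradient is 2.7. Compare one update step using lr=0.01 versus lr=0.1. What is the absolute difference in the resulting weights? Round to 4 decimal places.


With lr=0.01: w_new = 1.5 - 0.01 * 2.7 = 1.473
With lr=0.1: w_new = 1.5 - 0.1 * 2.7 = 1.23
Absolute difference = |1.473 - 1.23|
= 0.2430

0.2430


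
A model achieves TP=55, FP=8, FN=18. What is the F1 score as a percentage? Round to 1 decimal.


Precision = TP / (TP + FP) = 55 / 63 = 0.873
Recall = TP / (TP + FN) = 55 / 73 = 0.7534
F1 = 2 * P * R / (P + R)
= 2 * 0.873 * 0.7534 / (0.873 + 0.7534)
= 1.3155 / 1.6264
= 0.8088
As percentage: 80.9%

80.9


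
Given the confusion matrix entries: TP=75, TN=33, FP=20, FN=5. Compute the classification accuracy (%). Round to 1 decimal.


Accuracy = (TP + TN) / (TP + TN + FP + FN) * 100
= (75 + 33) / (75 + 33 + 20 + 5)
= 108 / 133
= 0.812
= 81.2%

81.2


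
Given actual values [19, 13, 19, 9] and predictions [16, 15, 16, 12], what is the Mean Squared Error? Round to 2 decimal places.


Differences: [3, -2, 3, -3]
Squared errors: [9, 4, 9, 9]
Sum of squared errors = 31
MSE = 31 / 4 = 7.75

7.75


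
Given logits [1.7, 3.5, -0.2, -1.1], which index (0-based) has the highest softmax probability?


Softmax is a monotonic transformation, so it preserves the argmax.
We need to find the index of the maximum logit.
Index 0: 1.7
Index 1: 3.5
Index 2: -0.2
Index 3: -1.1
Maximum logit = 3.5 at index 1

1


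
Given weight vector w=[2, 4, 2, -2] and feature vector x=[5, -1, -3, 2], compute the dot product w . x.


Element-wise products:
2 * 5 = 10
4 * -1 = -4
2 * -3 = -6
-2 * 2 = -4
Sum = 10 + -4 + -6 + -4
= -4

-4


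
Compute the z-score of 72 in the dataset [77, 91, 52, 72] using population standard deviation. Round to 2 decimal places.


Mean = (77 + 91 + 52 + 72) / 4 = 73.0
Variance = sum((x_i - mean)^2) / n = 195.5
Std = sqrt(195.5) = 13.9821
Z = (x - mean) / std
= (72 - 73.0) / 13.9821
= -1.0 / 13.9821
= -0.07

-0.07


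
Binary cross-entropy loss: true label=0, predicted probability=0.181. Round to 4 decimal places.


For y=0: Loss = -log(1-p)
= -log(1 - 0.181)
= -log(0.819)
= -(-0.1997)
= 0.1997

0.1997


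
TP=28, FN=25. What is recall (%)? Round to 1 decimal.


Recall = TP / (TP + FN) * 100
= 28 / (28 + 25)
= 28 / 53
= 0.5283
= 52.8%

52.8


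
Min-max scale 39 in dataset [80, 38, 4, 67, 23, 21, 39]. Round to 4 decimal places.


Min = 4, Max = 80
Range = 80 - 4 = 76
Scaled = (x - min) / (max - min)
= (39 - 4) / 76
= 35 / 76
= 0.4605

0.4605


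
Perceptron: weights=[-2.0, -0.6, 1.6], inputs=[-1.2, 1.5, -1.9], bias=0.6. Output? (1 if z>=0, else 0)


z = w . x + b
= -2.0*-1.2 + -0.6*1.5 + 1.6*-1.9 + 0.6
= 2.4 + -0.9 + -3.04 + 0.6
= -1.54 + 0.6
= -0.94
Since z = -0.94 < 0, output = 0

0


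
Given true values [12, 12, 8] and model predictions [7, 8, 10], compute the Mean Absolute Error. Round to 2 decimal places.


Absolute errors: [5, 4, 2]
Sum of absolute errors = 11
MAE = 11 / 3 = 3.67

3.67


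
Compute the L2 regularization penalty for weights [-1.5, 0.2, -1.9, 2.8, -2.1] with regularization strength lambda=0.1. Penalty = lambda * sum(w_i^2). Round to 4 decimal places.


Squaring each weight:
(-1.5)^2 = 2.25
0.2^2 = 0.04
(-1.9)^2 = 3.61
2.8^2 = 7.84
(-2.1)^2 = 4.41
Sum of squares = 18.15
Penalty = 0.1 * 18.15 = 1.8150

1.8150


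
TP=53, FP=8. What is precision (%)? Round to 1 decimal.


Precision = TP / (TP + FP) * 100
= 53 / (53 + 8)
= 53 / 61
= 0.8689
= 86.9%

86.9


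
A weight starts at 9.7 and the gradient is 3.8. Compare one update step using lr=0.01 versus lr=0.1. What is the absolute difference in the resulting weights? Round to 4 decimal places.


With lr=0.01: w_new = 9.7 - 0.01 * 3.8 = 9.662
With lr=0.1: w_new = 9.7 - 0.1 * 3.8 = 9.32
Absolute difference = |9.662 - 9.32|
= 0.3420

0.3420


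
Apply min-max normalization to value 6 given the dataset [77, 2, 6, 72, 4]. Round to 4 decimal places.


Min = 2, Max = 77
Range = 77 - 2 = 75
Scaled = (x - min) / (max - min)
= (6 - 2) / 75
= 4 / 75
= 0.0533

0.0533


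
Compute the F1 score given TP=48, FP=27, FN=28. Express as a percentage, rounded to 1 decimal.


Precision = TP / (TP + FP) = 48 / 75 = 0.64
Recall = TP / (TP + FN) = 48 / 76 = 0.6316
F1 = 2 * P * R / (P + R)
= 2 * 0.64 * 0.6316 / (0.64 + 0.6316)
= 0.8084 / 1.2716
= 0.6358
As percentage: 63.6%

63.6


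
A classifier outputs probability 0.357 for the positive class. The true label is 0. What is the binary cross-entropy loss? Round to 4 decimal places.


For y=0: Loss = -log(1-p)
= -log(1 - 0.357)
= -log(0.643)
= -(-0.4416)
= 0.4416

0.4416


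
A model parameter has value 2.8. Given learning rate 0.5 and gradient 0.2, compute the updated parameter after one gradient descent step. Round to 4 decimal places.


w_new = w_old - lr * gradient
= 2.8 - 0.5 * 0.2
= 2.8 - (0.1)
= 2.7000

2.7000


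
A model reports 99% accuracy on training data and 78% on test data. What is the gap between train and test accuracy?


Gap = train_accuracy - test_accuracy
= 99 - 78
= 21%
This large gap strongly indicates overfitting.

21


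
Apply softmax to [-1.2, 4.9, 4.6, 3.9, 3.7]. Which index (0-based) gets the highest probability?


Softmax is a monotonic transformation, so it preserves the argmax.
We need to find the index of the maximum logit.
Index 0: -1.2
Index 1: 4.9
Index 2: 4.6
Index 3: 3.9
Index 4: 3.7
Maximum logit = 4.9 at index 1

1


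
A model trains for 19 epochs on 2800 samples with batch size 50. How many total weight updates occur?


Iterations per epoch = 2800 / 50 = 56
Total updates = iterations_per_epoch * epochs
= 56 * 19
= 1064

1064


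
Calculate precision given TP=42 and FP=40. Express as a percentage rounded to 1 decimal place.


Precision = TP / (TP + FP) * 100
= 42 / (42 + 40)
= 42 / 82
= 0.5122
= 51.2%

51.2


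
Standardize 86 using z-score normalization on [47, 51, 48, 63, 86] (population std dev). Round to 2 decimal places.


Mean = (47 + 51 + 48 + 63 + 86) / 5 = 59.0
Variance = sum((x_i - mean)^2) / n = 214.8
Std = sqrt(214.8) = 14.6561
Z = (x - mean) / std
= (86 - 59.0) / 14.6561
= 27.0 / 14.6561
= 1.84

1.84


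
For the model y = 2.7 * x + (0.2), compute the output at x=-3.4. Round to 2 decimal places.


y = 2.7 * -3.4 + (0.2)
= -9.18 + (0.2)
= -8.98

-8.98


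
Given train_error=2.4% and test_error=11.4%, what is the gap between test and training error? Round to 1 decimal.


Generalization gap = test_error - train_error
= 11.4 - 2.4
= 9.0%
A moderate gap.

9.0


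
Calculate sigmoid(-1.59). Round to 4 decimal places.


sigmoid(z) = 1 / (1 + exp(-z))
exp(-(-1.59)) = exp(1.59) = 4.9037
1 + 4.9037 = 5.9037
1 / 5.9037 = 0.1694

0.1694


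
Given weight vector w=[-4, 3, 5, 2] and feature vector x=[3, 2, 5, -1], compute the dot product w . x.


Element-wise products:
-4 * 3 = -12
3 * 2 = 6
5 * 5 = 25
2 * -1 = -2
Sum = -12 + 6 + 25 + -2
= 17

17


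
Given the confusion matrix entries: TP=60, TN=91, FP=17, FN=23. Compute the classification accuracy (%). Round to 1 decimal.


Accuracy = (TP + TN) / (TP + TN + FP + FN) * 100
= (60 + 91) / (60 + 91 + 17 + 23)
= 151 / 191
= 0.7906
= 79.1%

79.1


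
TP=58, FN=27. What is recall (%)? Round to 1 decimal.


Recall = TP / (TP + FN) * 100
= 58 / (58 + 27)
= 58 / 85
= 0.6824
= 68.2%

68.2


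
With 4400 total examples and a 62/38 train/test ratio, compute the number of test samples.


Train samples = 4400 * 62% = 2728
Test samples = 4400 - 2728
= 1672

1672


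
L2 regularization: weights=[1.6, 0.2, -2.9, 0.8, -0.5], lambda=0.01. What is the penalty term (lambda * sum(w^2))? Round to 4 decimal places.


Squaring each weight:
1.6^2 = 2.56
0.2^2 = 0.04
(-2.9)^2 = 8.41
0.8^2 = 0.64
(-0.5)^2 = 0.25
Sum of squares = 11.9
Penalty = 0.01 * 11.9 = 0.1190

0.1190


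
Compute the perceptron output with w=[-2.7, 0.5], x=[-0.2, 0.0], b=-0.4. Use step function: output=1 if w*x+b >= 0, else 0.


z = w . x + b
= -2.7*-0.2 + 0.5*0.0 + -0.4
= 0.54 + 0.0 + -0.4
= 0.54 + -0.4
= 0.14
Since z = 0.14 >= 0, output = 1

1


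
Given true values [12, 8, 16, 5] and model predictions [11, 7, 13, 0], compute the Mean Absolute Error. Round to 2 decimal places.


Absolute errors: [1, 1, 3, 5]
Sum of absolute errors = 10
MAE = 10 / 4 = 2.50

2.50


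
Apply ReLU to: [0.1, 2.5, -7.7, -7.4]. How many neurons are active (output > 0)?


ReLU(x) = max(0, x) for each element:
ReLU(0.1) = 0.1
ReLU(2.5) = 2.5
ReLU(-7.7) = 0
ReLU(-7.4) = 0
Active neurons (>0): 2

2


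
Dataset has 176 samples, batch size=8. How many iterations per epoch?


Iterations per epoch = dataset_size / batch_size
= 176 / 8
= 22

22


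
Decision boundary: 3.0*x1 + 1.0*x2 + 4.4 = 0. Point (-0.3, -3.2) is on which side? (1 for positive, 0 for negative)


Compute 3.0 * -0.3 + 1.0 * -3.2 + 4.4
= -0.9 + -3.2 + 4.4
= 0.3
Since 0.3 >= 0, the point is on the positive side.

1


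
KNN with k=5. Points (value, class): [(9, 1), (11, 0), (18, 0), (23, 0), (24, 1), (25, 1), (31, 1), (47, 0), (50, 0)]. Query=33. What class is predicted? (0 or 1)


Distances from query 33:
Point 31 (class 1): distance = 2
Point 25 (class 1): distance = 8
Point 24 (class 1): distance = 9
Point 23 (class 0): distance = 10
Point 47 (class 0): distance = 14
K=5 nearest neighbors: classes = [1, 1, 1, 0, 0]
Votes for class 1: 3 / 5
Majority vote => class 1

1


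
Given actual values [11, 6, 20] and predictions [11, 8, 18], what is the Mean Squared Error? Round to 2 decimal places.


Differences: [0, -2, 2]
Squared errors: [0, 4, 4]
Sum of squared errors = 8
MSE = 8 / 3 = 2.67

2.67


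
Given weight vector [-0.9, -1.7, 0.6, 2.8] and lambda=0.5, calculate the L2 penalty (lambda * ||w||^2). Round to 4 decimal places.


Squaring each weight:
(-0.9)^2 = 0.81
(-1.7)^2 = 2.89
0.6^2 = 0.36
2.8^2 = 7.84
Sum of squares = 11.9
Penalty = 0.5 * 11.9 = 5.9500

5.9500


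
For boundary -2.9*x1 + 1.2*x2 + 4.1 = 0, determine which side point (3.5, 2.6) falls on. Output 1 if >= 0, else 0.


Compute -2.9 * 3.5 + 1.2 * 2.6 + 4.1
= -10.15 + 3.12 + 4.1
= -2.93
Since -2.93 < 0, the point is on the negative side.

0


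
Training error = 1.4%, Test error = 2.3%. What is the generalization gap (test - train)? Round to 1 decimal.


Generalization gap = test_error - train_error
= 2.3 - 1.4
= 0.9%
A small gap suggests good generalization.

0.9


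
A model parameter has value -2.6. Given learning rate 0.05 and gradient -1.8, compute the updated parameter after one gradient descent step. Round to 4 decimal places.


w_new = w_old - lr * gradient
= -2.6 - 0.05 * -1.8
= -2.6 - (-0.09)
= -2.5100

-2.5100


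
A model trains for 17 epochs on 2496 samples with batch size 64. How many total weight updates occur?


Iterations per epoch = 2496 / 64 = 39
Total updates = iterations_per_epoch * epochs
= 39 * 17
= 663

663


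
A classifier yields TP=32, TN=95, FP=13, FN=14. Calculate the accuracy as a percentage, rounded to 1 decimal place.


Accuracy = (TP + TN) / (TP + TN + FP + FN) * 100
= (32 + 95) / (32 + 95 + 13 + 14)
= 127 / 154
= 0.8247
= 82.5%

82.5


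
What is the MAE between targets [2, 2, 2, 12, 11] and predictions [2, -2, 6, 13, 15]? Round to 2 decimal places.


Absolute errors: [0, 4, 4, 1, 4]
Sum of absolute errors = 13
MAE = 13 / 5 = 2.60

2.60


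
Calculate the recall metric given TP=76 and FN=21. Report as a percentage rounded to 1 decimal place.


Recall = TP / (TP + FN) * 100
= 76 / (76 + 21)
= 76 / 97
= 0.7835
= 78.4%

78.4


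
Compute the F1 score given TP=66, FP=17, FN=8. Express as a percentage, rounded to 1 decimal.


Precision = TP / (TP + FP) = 66 / 83 = 0.7952
Recall = TP / (TP + FN) = 66 / 74 = 0.8919
F1 = 2 * P * R / (P + R)
= 2 * 0.7952 * 0.8919 / (0.7952 + 0.8919)
= 1.4184 / 1.6871
= 0.8408
As percentage: 84.1%

84.1


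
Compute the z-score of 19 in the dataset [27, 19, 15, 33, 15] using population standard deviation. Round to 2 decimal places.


Mean = (27 + 19 + 15 + 33 + 15) / 5 = 21.8
Variance = sum((x_i - mean)^2) / n = 50.56
Std = sqrt(50.56) = 7.1106
Z = (x - mean) / std
= (19 - 21.8) / 7.1106
= -2.8 / 7.1106
= -0.39

-0.39


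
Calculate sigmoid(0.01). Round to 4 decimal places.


sigmoid(z) = 1 / (1 + exp(-z))
exp(-(0.01)) = exp(-0.01) = 0.99
1 + 0.99 = 1.9901
1 / 1.9901 = 0.5025

0.5025


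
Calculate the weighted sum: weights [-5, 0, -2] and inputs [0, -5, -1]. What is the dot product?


Element-wise products:
-5 * 0 = 0
0 * -5 = 0
-2 * -1 = 2
Sum = 0 + 0 + 2
= 2

2


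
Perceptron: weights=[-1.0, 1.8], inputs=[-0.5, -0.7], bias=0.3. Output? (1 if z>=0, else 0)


z = w . x + b
= -1.0*-0.5 + 1.8*-0.7 + 0.3
= 0.5 + -1.26 + 0.3
= -0.76 + 0.3
= -0.46
Since z = -0.46 < 0, output = 0

0


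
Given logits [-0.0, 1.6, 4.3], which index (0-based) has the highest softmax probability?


Softmax is a monotonic transformation, so it preserves the argmax.
We need to find the index of the maximum logit.
Index 0: -0.0
Index 1: 1.6
Index 2: 4.3
Maximum logit = 4.3 at index 2

2


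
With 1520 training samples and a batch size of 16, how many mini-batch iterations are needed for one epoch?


Iterations per epoch = dataset_size / batch_size
= 1520 / 16
= 95

95


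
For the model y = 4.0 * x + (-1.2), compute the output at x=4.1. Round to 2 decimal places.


y = 4.0 * 4.1 + (-1.2)
= 16.4 + (-1.2)
= 15.20

15.20


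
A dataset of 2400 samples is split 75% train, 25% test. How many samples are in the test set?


Train samples = 2400 * 75% = 1800
Test samples = 2400 - 1800
= 600

600


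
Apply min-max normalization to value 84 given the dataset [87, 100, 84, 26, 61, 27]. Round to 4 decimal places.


Min = 26, Max = 100
Range = 100 - 26 = 74
Scaled = (x - min) / (max - min)
= (84 - 26) / 74
= 58 / 74
= 0.7838

0.7838


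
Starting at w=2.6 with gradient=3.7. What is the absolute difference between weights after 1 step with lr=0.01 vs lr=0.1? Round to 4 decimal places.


With lr=0.01: w_new = 2.6 - 0.01 * 3.7 = 2.563
With lr=0.1: w_new = 2.6 - 0.1 * 3.7 = 2.23
Absolute difference = |2.563 - 2.23|
= 0.3330

0.3330


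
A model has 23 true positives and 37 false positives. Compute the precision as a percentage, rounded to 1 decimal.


Precision = TP / (TP + FP) * 100
= 23 / (23 + 37)
= 23 / 60
= 0.3833
= 38.3%

38.3


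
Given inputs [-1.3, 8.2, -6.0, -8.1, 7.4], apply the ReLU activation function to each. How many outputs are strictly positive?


ReLU(x) = max(0, x) for each element:
ReLU(-1.3) = 0
ReLU(8.2) = 8.2
ReLU(-6.0) = 0
ReLU(-8.1) = 0
ReLU(7.4) = 7.4
Active neurons (>0): 2

2


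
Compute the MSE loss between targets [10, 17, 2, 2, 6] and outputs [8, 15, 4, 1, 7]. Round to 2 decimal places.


Differences: [2, 2, -2, 1, -1]
Squared errors: [4, 4, 4, 1, 1]
Sum of squared errors = 14
MSE = 14 / 5 = 2.80

2.80


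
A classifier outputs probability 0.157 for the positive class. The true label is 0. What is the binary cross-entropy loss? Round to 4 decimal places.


For y=0: Loss = -log(1-p)
= -log(1 - 0.157)
= -log(0.843)
= -(-0.1708)
= 0.1708

0.1708


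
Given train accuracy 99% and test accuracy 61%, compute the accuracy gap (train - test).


Gap = train_accuracy - test_accuracy
= 99 - 61
= 38%
This large gap strongly indicates overfitting.

38


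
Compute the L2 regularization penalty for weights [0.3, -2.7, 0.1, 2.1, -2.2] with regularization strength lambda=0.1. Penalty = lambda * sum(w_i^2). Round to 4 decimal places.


Squaring each weight:
0.3^2 = 0.09
(-2.7)^2 = 7.29
0.1^2 = 0.01
2.1^2 = 4.41
(-2.2)^2 = 4.84
Sum of squares = 16.64
Penalty = 0.1 * 16.64 = 1.6640

1.6640


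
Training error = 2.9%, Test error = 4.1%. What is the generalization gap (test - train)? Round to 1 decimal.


Generalization gap = test_error - train_error
= 4.1 - 2.9
= 1.2%
A small gap suggests good generalization.

1.2


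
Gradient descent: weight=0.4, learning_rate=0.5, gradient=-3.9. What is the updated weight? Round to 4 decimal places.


w_new = w_old - lr * gradient
= 0.4 - 0.5 * -3.9
= 0.4 - (-1.95)
= 2.3500

2.3500


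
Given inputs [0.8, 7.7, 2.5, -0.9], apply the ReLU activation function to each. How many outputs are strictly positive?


ReLU(x) = max(0, x) for each element:
ReLU(0.8) = 0.8
ReLU(7.7) = 7.7
ReLU(2.5) = 2.5
ReLU(-0.9) = 0
Active neurons (>0): 3

3


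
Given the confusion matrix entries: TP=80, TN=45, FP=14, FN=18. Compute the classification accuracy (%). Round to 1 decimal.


Accuracy = (TP + TN) / (TP + TN + FP + FN) * 100
= (80 + 45) / (80 + 45 + 14 + 18)
= 125 / 157
= 0.7962
= 79.6%

79.6


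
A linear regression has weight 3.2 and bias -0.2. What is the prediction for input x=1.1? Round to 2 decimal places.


y = 3.2 * 1.1 + (-0.2)
= 3.52 + (-0.2)
= 3.32

3.32


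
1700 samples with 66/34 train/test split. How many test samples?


Train samples = 1700 * 66% = 1122
Test samples = 1700 - 1122
= 578

578


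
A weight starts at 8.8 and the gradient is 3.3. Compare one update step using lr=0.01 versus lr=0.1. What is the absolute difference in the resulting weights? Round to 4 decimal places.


With lr=0.01: w_new = 8.8 - 0.01 * 3.3 = 8.767
With lr=0.1: w_new = 8.8 - 0.1 * 3.3 = 8.47
Absolute difference = |8.767 - 8.47|
= 0.2970

0.2970


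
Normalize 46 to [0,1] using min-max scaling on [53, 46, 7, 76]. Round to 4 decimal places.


Min = 7, Max = 76
Range = 76 - 7 = 69
Scaled = (x - min) / (max - min)
= (46 - 7) / 69
= 39 / 69
= 0.5652

0.5652


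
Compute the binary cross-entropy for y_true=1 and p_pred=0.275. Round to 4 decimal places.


For y=1: Loss = -log(p)
= -log(0.275)
= -(-1.291)
= 1.2910

1.2910


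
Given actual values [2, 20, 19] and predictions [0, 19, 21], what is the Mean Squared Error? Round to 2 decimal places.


Differences: [2, 1, -2]
Squared errors: [4, 1, 4]
Sum of squared errors = 9
MSE = 9 / 3 = 3.00

3.00


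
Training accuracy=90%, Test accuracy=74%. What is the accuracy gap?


Gap = train_accuracy - test_accuracy
= 90 - 74
= 16%
This gap suggests the model is overfitting.

16


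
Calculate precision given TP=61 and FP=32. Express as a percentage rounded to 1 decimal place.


Precision = TP / (TP + FP) * 100
= 61 / (61 + 32)
= 61 / 93
= 0.6559
= 65.6%

65.6


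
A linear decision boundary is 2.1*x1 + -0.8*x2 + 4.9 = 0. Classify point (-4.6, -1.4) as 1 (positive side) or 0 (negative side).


Compute 2.1 * -4.6 + -0.8 * -1.4 + 4.9
= -9.66 + 1.12 + 4.9
= -3.64
Since -3.64 < 0, the point is on the negative side.

0


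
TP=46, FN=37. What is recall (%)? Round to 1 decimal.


Recall = TP / (TP + FN) * 100
= 46 / (46 + 37)
= 46 / 83
= 0.5542
= 55.4%

55.4


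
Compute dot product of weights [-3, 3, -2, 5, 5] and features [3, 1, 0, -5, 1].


Element-wise products:
-3 * 3 = -9
3 * 1 = 3
-2 * 0 = 0
5 * -5 = -25
5 * 1 = 5
Sum = -9 + 3 + 0 + -25 + 5
= -26

-26


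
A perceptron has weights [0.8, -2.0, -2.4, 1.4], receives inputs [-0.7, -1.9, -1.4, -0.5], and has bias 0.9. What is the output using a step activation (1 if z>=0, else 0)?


z = w . x + b
= 0.8*-0.7 + -2.0*-1.9 + -2.4*-1.4 + 1.4*-0.5 + 0.9
= -0.56 + 3.8 + 3.36 + -0.7 + 0.9
= 5.9 + 0.9
= 6.8
Since z = 6.8 >= 0, output = 1

1


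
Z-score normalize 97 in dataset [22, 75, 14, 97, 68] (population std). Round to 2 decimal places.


Mean = (22 + 75 + 14 + 97 + 68) / 5 = 55.2
Variance = sum((x_i - mean)^2) / n = 1020.56
Std = sqrt(1020.56) = 31.9462
Z = (x - mean) / std
= (97 - 55.2) / 31.9462
= 41.8 / 31.9462
= 1.31

1.31


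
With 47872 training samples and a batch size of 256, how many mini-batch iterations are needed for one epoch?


Iterations per epoch = dataset_size / batch_size
= 47872 / 256
= 187

187


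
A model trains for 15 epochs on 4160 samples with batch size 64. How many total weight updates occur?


Iterations per epoch = 4160 / 64 = 65
Total updates = iterations_per_epoch * epochs
= 65 * 15
= 975

975


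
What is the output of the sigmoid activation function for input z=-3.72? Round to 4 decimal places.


sigmoid(z) = 1 / (1 + exp(-z))
exp(-(-3.72)) = exp(3.72) = 41.2644
1 + 41.2644 = 42.2644
1 / 42.2644 = 0.0237

0.0237


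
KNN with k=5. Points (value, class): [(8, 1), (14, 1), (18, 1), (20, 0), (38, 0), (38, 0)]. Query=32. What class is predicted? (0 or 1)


Distances from query 32:
Point 38 (class 0): distance = 6
Point 38 (class 0): distance = 6
Point 20 (class 0): distance = 12
Point 18 (class 1): distance = 14
Point 14 (class 1): distance = 18
K=5 nearest neighbors: classes = [0, 0, 0, 1, 1]
Votes for class 1: 2 / 5
Majority vote => class 0

0


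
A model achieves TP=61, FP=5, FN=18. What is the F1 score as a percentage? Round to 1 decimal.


Precision = TP / (TP + FP) = 61 / 66 = 0.9242
Recall = TP / (TP + FN) = 61 / 79 = 0.7722
F1 = 2 * P * R / (P + R)
= 2 * 0.9242 * 0.7722 / (0.9242 + 0.7722)
= 1.4273 / 1.6964
= 0.8414
As percentage: 84.1%

84.1


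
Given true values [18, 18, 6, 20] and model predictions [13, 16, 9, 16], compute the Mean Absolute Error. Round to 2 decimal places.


Absolute errors: [5, 2, 3, 4]
Sum of absolute errors = 14
MAE = 14 / 4 = 3.50

3.50


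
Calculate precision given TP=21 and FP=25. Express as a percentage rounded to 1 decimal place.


Precision = TP / (TP + FP) * 100
= 21 / (21 + 25)
= 21 / 46
= 0.4565
= 45.7%

45.7


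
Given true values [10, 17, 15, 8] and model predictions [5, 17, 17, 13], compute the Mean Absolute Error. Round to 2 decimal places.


Absolute errors: [5, 0, 2, 5]
Sum of absolute errors = 12
MAE = 12 / 4 = 3.00

3.00


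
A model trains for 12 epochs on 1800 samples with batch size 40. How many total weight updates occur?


Iterations per epoch = 1800 / 40 = 45
Total updates = iterations_per_epoch * epochs
= 45 * 12
= 540

540


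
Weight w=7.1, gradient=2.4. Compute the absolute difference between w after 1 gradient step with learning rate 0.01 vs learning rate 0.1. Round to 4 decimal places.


With lr=0.01: w_new = 7.1 - 0.01 * 2.4 = 7.076
With lr=0.1: w_new = 7.1 - 0.1 * 2.4 = 6.86
Absolute difference = |7.076 - 6.86|
= 0.2160

0.2160


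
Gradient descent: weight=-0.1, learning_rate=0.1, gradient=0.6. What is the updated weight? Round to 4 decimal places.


w_new = w_old - lr * gradient
= -0.1 - 0.1 * 0.6
= -0.1 - (0.06)
= -0.1600

-0.1600


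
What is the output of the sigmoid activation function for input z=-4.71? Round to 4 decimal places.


sigmoid(z) = 1 / (1 + exp(-z))
exp(-(-4.71)) = exp(4.71) = 111.0522
1 + 111.0522 = 112.0522
1 / 112.0522 = 0.0089

0.0089


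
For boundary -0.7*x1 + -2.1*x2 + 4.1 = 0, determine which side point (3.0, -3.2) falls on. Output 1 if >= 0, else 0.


Compute -0.7 * 3.0 + -2.1 * -3.2 + 4.1
= -2.1 + 6.72 + 4.1
= 8.72
Since 8.72 >= 0, the point is on the positive side.

1


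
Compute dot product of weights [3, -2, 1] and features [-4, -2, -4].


Element-wise products:
3 * -4 = -12
-2 * -2 = 4
1 * -4 = -4
Sum = -12 + 4 + -4
= -12

-12


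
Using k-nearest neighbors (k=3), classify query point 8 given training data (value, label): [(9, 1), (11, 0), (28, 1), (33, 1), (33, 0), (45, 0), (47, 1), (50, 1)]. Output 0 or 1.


Distances from query 8:
Point 9 (class 1): distance = 1
Point 11 (class 0): distance = 3
Point 28 (class 1): distance = 20
K=3 nearest neighbors: classes = [1, 0, 1]
Votes for class 1: 2 / 3
Majority vote => class 1

1


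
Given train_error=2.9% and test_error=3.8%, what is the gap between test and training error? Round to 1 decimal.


Generalization gap = test_error - train_error
= 3.8 - 2.9
= 0.9%
A small gap suggests good generalization.

0.9


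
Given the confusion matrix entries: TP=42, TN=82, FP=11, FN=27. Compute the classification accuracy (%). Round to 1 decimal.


Accuracy = (TP + TN) / (TP + TN + FP + FN) * 100
= (42 + 82) / (42 + 82 + 11 + 27)
= 124 / 162
= 0.7654
= 76.5%

76.5


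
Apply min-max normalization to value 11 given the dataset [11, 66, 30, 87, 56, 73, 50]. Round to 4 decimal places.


Min = 11, Max = 87
Range = 87 - 11 = 76
Scaled = (x - min) / (max - min)
= (11 - 11) / 76
= 0 / 76
= 0.0000

0.0000


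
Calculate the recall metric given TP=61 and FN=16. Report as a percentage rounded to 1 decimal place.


Recall = TP / (TP + FN) * 100
= 61 / (61 + 16)
= 61 / 77
= 0.7922
= 79.2%

79.2


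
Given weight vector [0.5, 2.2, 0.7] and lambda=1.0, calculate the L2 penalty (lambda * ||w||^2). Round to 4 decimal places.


Squaring each weight:
0.5^2 = 0.25
2.2^2 = 4.84
0.7^2 = 0.49
Sum of squares = 5.58
Penalty = 1.0 * 5.58 = 5.5800

5.5800


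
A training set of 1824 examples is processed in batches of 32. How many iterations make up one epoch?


Iterations per epoch = dataset_size / batch_size
= 1824 / 32
= 57

57


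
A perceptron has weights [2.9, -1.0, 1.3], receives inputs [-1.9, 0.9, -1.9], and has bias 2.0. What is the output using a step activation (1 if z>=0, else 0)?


z = w . x + b
= 2.9*-1.9 + -1.0*0.9 + 1.3*-1.9 + 2.0
= -5.51 + -0.9 + -2.47 + 2.0
= -8.88 + 2.0
= -6.88
Since z = -6.88 < 0, output = 0

0


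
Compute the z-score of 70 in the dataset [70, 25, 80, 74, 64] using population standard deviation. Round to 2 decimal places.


Mean = (70 + 25 + 80 + 74 + 64) / 5 = 62.6
Variance = sum((x_i - mean)^2) / n = 380.64
Std = sqrt(380.64) = 19.51
Z = (x - mean) / std
= (70 - 62.6) / 19.51
= 7.4 / 19.51
= 0.38

0.38


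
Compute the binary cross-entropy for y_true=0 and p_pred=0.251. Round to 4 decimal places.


For y=0: Loss = -log(1-p)
= -log(1 - 0.251)
= -log(0.749)
= -(-0.289)
= 0.2890

0.2890


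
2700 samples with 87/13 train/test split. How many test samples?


Train samples = 2700 * 87% = 2349
Test samples = 2700 - 2349
= 351

351


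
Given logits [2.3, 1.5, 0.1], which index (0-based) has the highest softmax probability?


Softmax is a monotonic transformation, so it preserves the argmax.
We need to find the index of the maximum logit.
Index 0: 2.3
Index 1: 1.5
Index 2: 0.1
Maximum logit = 2.3 at index 0

0


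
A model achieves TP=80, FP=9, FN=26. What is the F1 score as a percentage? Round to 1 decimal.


Precision = TP / (TP + FP) = 80 / 89 = 0.8989
Recall = TP / (TP + FN) = 80 / 106 = 0.7547
F1 = 2 * P * R / (P + R)
= 2 * 0.8989 * 0.7547 / (0.8989 + 0.7547)
= 1.3568 / 1.6536
= 0.8205
As percentage: 82.1%

82.1


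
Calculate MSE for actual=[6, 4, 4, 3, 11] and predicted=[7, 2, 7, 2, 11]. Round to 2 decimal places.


Differences: [-1, 2, -3, 1, 0]
Squared errors: [1, 4, 9, 1, 0]
Sum of squared errors = 15
MSE = 15 / 5 = 3.00

3.00
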